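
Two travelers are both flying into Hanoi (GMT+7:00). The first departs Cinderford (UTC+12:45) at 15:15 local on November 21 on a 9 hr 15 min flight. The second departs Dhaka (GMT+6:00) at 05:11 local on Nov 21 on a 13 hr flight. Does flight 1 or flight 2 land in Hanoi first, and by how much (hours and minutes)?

the first, by 26 minutes

Flight 1 in UTC: 15:15 − 12:45 = 02:30 on Nov 21.
+9 hours and 15 minutes → arrive 11:45 UTC on Nov 21.
Flight 2 in UTC: 05:11 − 6:00 = 23:11 on Nov 20.
+13 hours → arrive 12:11 UTC on Nov 21.
Flight 1 lands earlier by 26 minutes.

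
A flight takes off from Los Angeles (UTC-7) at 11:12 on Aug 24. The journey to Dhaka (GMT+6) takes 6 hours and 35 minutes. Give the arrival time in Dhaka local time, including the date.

Convert departure to UTC: 11:12 + 7:00 = 18:12 UTC on Aug 24.
Add 6 hours 35 minutes travel time → 00:47 UTC (Aug 25).
Dhaka is UTC+6:00, so local arrival = 00:47 + 6:00 = 06:47 on Aug 25.

06:47 on August 25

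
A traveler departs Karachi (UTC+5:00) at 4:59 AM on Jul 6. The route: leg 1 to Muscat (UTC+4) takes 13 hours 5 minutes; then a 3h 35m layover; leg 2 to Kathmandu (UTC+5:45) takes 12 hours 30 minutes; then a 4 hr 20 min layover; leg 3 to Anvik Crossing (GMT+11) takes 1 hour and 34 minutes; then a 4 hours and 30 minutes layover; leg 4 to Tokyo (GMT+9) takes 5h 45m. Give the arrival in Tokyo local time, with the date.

Convert departure to UTC: 4:59 AM − 5:00 = 11:59 PM UTC on Jul 5.
Add 13 hours 5 minutes leg 1 → 1:04 PM UTC (Jul 6).
Add 3 hours and 35 minutes layover in Muscat → 4:39 PM UTC.
Add 12 hours 30 minutes leg 2 → 5:09 AM UTC (Jul 7).
Add 4 hours 20 minutes layover in Kathmandu → 9:29 AM UTC.
Add 1 hour and 34 minutes leg 3 → 11:03 AM UTC.
Add 4 hours and 30 minutes layover in Anvik Crossing → 3:33 PM UTC.
Add 5 hours 45 minutes leg 4 → 9:18 PM UTC.
Tokyo is UTC+9:00, so local arrival = 9:18 PM + 9:00 = 6:18 AM on Jul 8.

6:18 AM on July 8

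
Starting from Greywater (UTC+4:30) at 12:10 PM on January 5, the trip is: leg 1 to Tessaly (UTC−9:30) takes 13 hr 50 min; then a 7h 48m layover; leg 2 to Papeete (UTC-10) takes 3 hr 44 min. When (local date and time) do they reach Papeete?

Convert departure to UTC: 12:10 PM − 4:30 = 7:40 AM UTC on Jan 5.
Add 13 hours and 50 minutes leg 1 → 9:30 PM UTC.
Add 7 hours and 48 minutes layover in Tessaly → 5:18 AM UTC (Jan 6).
Add 3 hours 44 minutes leg 2 → 9:02 AM UTC.
Papeete is UTC−10:00, so local arrival = 9:02 AM − 10:00 = 11:02 PM on Jan 5.

11:02 PM on January 5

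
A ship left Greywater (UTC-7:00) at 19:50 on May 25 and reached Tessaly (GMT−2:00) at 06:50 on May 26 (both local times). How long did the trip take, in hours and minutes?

6 hours

Departure in UTC: 19:50 + 7:00 = 02:50 on May 26.
Arrival in UTC: 06:50 + 2:00 = 08:50 on May 26.
Elapsed = 08:50 − 02:50 = 6 hours.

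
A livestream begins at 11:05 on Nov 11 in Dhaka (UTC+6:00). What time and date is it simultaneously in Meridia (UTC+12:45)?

17:50 on November 11

In UTC: 11:05 − 6:00 = 05:05 on Nov 11.
Meridia is UTC+12:45: 05:05 + 12:45 = 17:50 on Nov 11.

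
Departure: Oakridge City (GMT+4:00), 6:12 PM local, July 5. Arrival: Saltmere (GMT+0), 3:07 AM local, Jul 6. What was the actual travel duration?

Saltmere is 4:00 behind Oakridge City.
Clock-face elapsed time (ignoring zones) is 8 hours 55 minutes.
Actual elapsed = 8 hours 55 minutes + 4:00 = 12 hours 55 minutes.

12 hours 55 minutes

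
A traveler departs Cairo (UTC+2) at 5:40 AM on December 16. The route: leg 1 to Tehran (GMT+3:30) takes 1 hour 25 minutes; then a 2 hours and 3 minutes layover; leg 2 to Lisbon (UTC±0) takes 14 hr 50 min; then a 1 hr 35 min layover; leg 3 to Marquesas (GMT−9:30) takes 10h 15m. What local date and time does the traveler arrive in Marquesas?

Convert departure to UTC: 5:40 AM − 2:00 = 3:40 AM UTC on Dec 16.
Add 1 hour 25 minutes leg 1 → 5:05 AM UTC.
Add 2 hours 3 minutes layover in Tehran → 7:08 AM UTC.
Add 14 hours and 50 minutes leg 2 → 9:58 PM UTC.
Add 1 hour 35 minutes layover in Lisbon → 11:33 PM UTC.
Add 10 hours 15 minutes leg 3 → 9:48 AM UTC (Dec 17).
Marquesas is UTC−9:30, so local arrival = 9:48 AM − 9:30 = 12:18 AM on Dec 17.

12:18 AM on December 17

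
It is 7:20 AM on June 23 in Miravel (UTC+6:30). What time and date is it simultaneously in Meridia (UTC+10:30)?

In UTC: 7:20 AM − 6:30 = 12:50 AM on Jun 23.
Meridia is UTC+10:30: 12:50 AM + 10:30 = 11:20 AM on Jun 23.

11:20 AM on June 23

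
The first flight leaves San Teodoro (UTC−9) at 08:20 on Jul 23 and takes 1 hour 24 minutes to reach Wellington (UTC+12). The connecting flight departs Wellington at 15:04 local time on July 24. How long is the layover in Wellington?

Convert departure to UTC: 08:20 + 9:00 = 17:20 UTC on Jul 23.
Add 1 hour and 24 minutes flight time → 18:44 UTC.
Wellington is UTC+12:00, so local arrival = 18:44 + 12:00 = 06:44 on Jul 24.
Layover = 15:04 − 06:44 = 8 hours 20 minutes.

8 hours 20 minutes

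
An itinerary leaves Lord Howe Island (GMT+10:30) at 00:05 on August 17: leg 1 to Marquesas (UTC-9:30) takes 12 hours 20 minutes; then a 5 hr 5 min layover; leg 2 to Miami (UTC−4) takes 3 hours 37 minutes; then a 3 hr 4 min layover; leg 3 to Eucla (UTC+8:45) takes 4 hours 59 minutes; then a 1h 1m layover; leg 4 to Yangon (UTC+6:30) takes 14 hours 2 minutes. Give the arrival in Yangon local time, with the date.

16:13 on August 18

Convert departure to UTC: 00:05 − 10:30 = 13:35 UTC on Aug 16.
Add 12 hours 20 minutes leg 1 → 01:55 UTC (Aug 17).
Add 5 hours and 5 minutes layover in Marquesas → 07:00 UTC.
Add 3 hours 37 minutes leg 2 → 10:37 UTC.
Add 3 hours and 4 minutes layover in Miami → 13:41 UTC.
Add 4 hours 59 minutes leg 3 → 18:40 UTC.
Add 1 hour and 1 minute layover in Eucla → 19:41 UTC.
Add 14 hours and 2 minutes leg 4 → 09:43 UTC (Aug 18).
Yangon is UTC+6:30, so local arrival = 09:43 + 6:30 = 16:13 on Aug 18.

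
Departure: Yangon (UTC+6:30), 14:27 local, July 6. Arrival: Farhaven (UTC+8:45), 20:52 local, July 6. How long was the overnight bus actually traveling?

4 hours 10 minutes

Departure in UTC: 14:27 − 6:30 = 07:57 on Jul 6.
Arrival in UTC: 20:52 − 8:45 = 12:07 on Jul 6.
Elapsed = 12:07 − 07:57 = 4 hours 10 minutes.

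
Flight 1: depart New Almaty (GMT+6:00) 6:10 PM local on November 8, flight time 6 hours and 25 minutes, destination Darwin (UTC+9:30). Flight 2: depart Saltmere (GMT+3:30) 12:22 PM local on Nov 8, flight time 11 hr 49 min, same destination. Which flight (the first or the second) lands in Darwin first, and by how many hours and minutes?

Flight 1 in UTC: 6:10 PM − 6:00 = 12:10 PM on Nov 8.
+6 hours 25 minutes → arrive 6:35 PM UTC on Nov 8.
Flight 2 in UTC: 12:22 PM − 3:30 = 8:52 AM on Nov 8.
+11 hours 49 minutes → arrive 8:41 PM UTC on Nov 8.
Flight 1 lands earlier by 2 hours 6 minutes.

the first, by 2 hours 6 minutes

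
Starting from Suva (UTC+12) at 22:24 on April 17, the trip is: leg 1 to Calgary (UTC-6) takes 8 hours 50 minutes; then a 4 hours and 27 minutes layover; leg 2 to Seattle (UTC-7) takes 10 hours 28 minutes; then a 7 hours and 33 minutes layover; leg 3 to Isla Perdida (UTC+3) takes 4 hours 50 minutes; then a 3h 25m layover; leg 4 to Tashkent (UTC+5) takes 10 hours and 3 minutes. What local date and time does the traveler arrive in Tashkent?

17:00 on April 19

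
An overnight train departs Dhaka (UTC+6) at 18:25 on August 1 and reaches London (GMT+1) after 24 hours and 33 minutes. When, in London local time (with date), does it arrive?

Convert departure to UTC: 18:25 − 6:00 = 12:25 UTC on Aug 1.
Add 24 hours and 33 minutes travel time → 12:58 UTC (Aug 2).
London is UTC+1:00, so local arrival = 12:58 + 1:00 = 13:58 on Aug 2.

13:58 on Aug 2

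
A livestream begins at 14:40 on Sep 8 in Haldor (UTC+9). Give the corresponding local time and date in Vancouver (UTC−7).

22:40 on September 7

Vancouver is 16:00 behind Haldor.
Shift by the zone difference: 14:40 − 16:00 = 22:40 on Sep 7 in Vancouver.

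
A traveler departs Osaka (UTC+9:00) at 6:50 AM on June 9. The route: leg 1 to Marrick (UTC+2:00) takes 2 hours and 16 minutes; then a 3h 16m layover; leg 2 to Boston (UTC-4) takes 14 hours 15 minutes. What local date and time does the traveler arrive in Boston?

1:37 PM on June 9

Convert departure to UTC: 6:50 AM − 9:00 = 9:50 PM UTC on Jun 8.
Add 2 hours 16 minutes leg 1 → 12:06 AM UTC (Jun 9).
Add 3 hours 16 minutes layover in Marrick → 3:22 AM UTC.
Add 14 hours 15 minutes leg 2 → 5:37 PM UTC.
Boston is UTC−4:00, so local arrival = 5:37 PM − 4:00 = 1:37 PM on Jun 9.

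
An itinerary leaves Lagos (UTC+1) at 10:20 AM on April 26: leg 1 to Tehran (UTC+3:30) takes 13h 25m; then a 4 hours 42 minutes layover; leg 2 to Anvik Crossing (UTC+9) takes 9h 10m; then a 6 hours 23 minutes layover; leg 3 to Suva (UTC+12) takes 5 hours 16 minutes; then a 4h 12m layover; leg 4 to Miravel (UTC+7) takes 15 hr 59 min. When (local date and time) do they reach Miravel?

3:27 AM on April 29

Convert departure to UTC: 10:20 AM − 1:00 = 9:20 AM UTC on Apr 26.
Add 13 hours 25 minutes leg 1 → 10:45 PM UTC.
Add 4 hours 42 minutes layover in Tehran → 3:27 AM UTC (Apr 27).
Add 9 hours and 10 minutes leg 2 → 12:37 PM UTC.
Add 6 hours and 23 minutes layover in Anvik Crossing → 7:00 PM UTC.
Add 5 hours 16 minutes leg 3 → 12:16 AM UTC (Apr 28).
Add 4 hours and 12 minutes layover in Suva → 4:28 AM UTC.
Add 15 hours 59 minutes leg 4 → 8:27 PM UTC.
Miravel is UTC+7:00, so local arrival = 8:27 PM + 7:00 = 3:27 AM on Apr 29.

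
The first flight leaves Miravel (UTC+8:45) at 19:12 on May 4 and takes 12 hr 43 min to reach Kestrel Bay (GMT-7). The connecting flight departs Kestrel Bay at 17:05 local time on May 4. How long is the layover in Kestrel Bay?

55 minutes

Convert departure to UTC: 19:12 − 8:45 = 10:27 UTC on May 4.
Add 12 hours 43 minutes flight time → 23:10 UTC.
Kestrel Bay is UTC−7:00, so local arrival = 23:10 − 7:00 = 16:10 on May 4.
Layover = 17:05 − 16:10 = 55 minutes.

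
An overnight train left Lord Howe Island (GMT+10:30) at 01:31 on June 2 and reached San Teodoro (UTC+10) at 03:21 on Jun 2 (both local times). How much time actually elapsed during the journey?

San Teodoro is 0:30 behind Lord Howe Island.
Clock-face elapsed time (ignoring zones) is 1 hour 50 minutes.
Actual elapsed = 1 hour 50 minutes + 0:30 = 2 hours 20 minutes.

2 hours 20 minutes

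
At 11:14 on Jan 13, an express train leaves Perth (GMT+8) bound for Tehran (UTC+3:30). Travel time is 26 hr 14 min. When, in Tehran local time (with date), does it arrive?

Convert departure to UTC: 11:14 − 8:00 = 03:14 UTC on Jan 13.
Add 26 hours and 14 minutes travel time → 05:28 UTC (Jan 14).
Tehran is UTC+3:30, so local arrival = 05:28 + 3:30 = 08:58 on Jan 14.

08:58 on January 14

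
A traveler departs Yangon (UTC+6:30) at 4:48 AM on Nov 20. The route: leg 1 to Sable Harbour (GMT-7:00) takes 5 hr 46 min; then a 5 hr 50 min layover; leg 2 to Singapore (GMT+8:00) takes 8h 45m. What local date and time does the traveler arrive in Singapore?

2:39 AM on November 21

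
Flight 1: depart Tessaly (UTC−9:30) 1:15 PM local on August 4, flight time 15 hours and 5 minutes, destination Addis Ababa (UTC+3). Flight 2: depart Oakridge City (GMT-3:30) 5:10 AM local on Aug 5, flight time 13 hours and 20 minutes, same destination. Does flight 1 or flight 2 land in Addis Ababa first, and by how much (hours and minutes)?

Flight 1 in UTC: 1:15 PM + 9:30 = 10:45 PM on Aug 4.
+15 hours 5 minutes → arrive 1:50 PM UTC on Aug 5.
Flight 2 in UTC: 5:10 AM + 3:30 = 8:40 AM on Aug 5.
+13 hours 20 minutes → arrive 10:00 PM UTC on Aug 5.
Flight 1 lands earlier by 8 hours 10 minutes.

the first, by 8 hours 10 minutes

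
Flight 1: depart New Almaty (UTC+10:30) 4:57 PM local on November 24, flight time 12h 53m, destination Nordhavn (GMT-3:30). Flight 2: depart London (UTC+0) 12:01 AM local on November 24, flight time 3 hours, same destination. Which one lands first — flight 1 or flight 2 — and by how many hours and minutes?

Flight 1 in UTC: 4:57 PM − 10:30 = 6:27 AM on Nov 24.
+12 hours 53 minutes → arrive 7:20 PM UTC on Nov 24.
Flight 2 departs at 12:01 AM UTC (Nov 24).
+3 hours → arrive 3:01 AM UTC on Nov 24.
Flight 2 lands earlier by 16 hours 19 minutes.

the second, by 16 hours 19 minutes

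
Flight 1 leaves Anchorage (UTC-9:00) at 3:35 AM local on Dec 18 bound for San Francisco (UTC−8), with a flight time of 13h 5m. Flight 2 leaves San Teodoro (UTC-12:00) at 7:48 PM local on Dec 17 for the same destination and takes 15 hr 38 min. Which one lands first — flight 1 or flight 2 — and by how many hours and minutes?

Flight 1 in UTC: 3:35 AM + 9:00 = 12:35 PM on Dec 18.
+13 hours and 5 minutes → arrive 1:40 AM UTC on Dec 19.
Flight 2 in UTC: 7:48 PM + 12:00 = 7:48 AM on Dec 18.
+15 hours and 38 minutes → arrive 11:26 PM UTC on Dec 18.
Flight 2 lands earlier by 2 hours 14 minutes.

the second, by 2 hours 14 minutes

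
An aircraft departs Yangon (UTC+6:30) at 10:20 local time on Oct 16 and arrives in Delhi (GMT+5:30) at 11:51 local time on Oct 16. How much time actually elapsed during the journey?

2 hours 31 minutes

Delhi is 1:00 behind Yangon.
Clock-face elapsed time (ignoring zones) is 1 hour 31 minutes.
Actual elapsed = 1 hour 31 minutes + 1:00 = 2 hours 31 minutes.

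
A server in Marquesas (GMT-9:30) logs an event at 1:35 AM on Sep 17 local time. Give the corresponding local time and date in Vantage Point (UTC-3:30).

Vantage Point is 6:00 ahead of Marquesas.
Shift by the zone difference: 1:35 AM + 6:00 = 7:35 AM on Sep 17 in Vantage Point.

7:35 AM on September 17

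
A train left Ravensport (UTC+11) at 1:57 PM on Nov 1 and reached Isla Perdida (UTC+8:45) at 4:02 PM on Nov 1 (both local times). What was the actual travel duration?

4 hours 20 minutes

Departure in UTC: 1:57 PM − 11:00 = 2:57 AM on Nov 1.
Arrival in UTC: 4:02 PM − 8:45 = 7:17 AM on Nov 1.
Elapsed = 7:17 AM − 2:57 AM = 4 hours 20 minutes.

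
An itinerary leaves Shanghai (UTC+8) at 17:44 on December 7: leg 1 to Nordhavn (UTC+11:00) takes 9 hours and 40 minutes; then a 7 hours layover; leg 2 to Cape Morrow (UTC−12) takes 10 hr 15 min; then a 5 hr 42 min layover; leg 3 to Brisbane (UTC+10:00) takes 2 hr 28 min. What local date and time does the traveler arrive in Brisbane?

Convert departure to UTC: 17:44 − 8:00 = 09:44 UTC on Dec 7.
Add 9 hours 40 minutes leg 1 → 19:24 UTC.
Add 7 hours layover in Nordhavn → 02:24 UTC (Dec 8).
Add 10 hours 15 minutes leg 2 → 12:39 UTC.
Add 5 hours 42 minutes layover in Cape Morrow → 18:21 UTC.
Add 2 hours and 28 minutes leg 3 → 20:49 UTC.
Brisbane is UTC+10:00, so local arrival = 20:49 + 10:00 = 06:49 on Dec 9.

06:49 on Dec 9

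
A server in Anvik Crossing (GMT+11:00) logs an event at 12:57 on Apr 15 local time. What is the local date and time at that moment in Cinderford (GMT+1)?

02:57 on April 15

Cinderford is 10:00 behind Anvik Crossing.
Shift by the zone difference: 12:57 − 10:00 = 02:57 on Apr 15 in Cinderford.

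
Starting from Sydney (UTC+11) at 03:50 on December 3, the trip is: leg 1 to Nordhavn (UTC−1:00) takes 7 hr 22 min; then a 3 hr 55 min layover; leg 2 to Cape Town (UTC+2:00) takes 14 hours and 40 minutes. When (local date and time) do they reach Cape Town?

Convert departure to UTC: 03:50 − 11:00 = 16:50 UTC on Dec 2.
Add 7 hours and 22 minutes leg 1 → 00:12 UTC (Dec 3).
Add 3 hours 55 minutes layover in Nordhavn → 04:07 UTC.
Add 14 hours and 40 minutes leg 2 → 18:47 UTC.
Cape Town is UTC+2:00, so local arrival = 18:47 + 2:00 = 20:47 on Dec 3.

20:47 on December 3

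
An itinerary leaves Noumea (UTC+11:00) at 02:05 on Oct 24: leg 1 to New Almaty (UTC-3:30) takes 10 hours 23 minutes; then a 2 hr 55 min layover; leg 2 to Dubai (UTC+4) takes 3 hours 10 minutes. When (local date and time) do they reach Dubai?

Convert departure to UTC: 02:05 − 11:00 = 15:05 UTC on Oct 23.
Add 10 hours and 23 minutes leg 1 → 01:28 UTC (Oct 24).
Add 2 hours 55 minutes layover in New Almaty → 04:23 UTC.
Add 3 hours 10 minutes leg 2 → 07:33 UTC.
Dubai is UTC+4:00, so local arrival = 07:33 + 4:00 = 11:33 on Oct 24.

11:33 on October 24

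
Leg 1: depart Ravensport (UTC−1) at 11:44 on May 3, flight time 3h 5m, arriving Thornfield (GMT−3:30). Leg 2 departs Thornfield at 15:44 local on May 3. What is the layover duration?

3 hours 25 minutes

Convert departure to UTC: 11:44 + 1:00 = 12:44 UTC on May 3.
Add 3 hours and 5 minutes flight time → 15:49 UTC.
Thornfield is UTC−3:30, so local arrival = 15:49 − 3:30 = 12:19 on May 3.
Layover = 15:44 − 12:19 = 3 hours 25 minutes.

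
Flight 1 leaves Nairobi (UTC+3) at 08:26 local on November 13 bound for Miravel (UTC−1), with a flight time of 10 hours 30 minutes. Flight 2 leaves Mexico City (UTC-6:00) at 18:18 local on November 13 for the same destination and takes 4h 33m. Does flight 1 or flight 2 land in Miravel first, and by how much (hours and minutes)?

Flight 1 in UTC: 08:26 − 3:00 = 05:26 on Nov 13.
+10 hours and 30 minutes → arrive 15:56 UTC on Nov 13.
Flight 2 in UTC: 18:18 + 6:00 = 00:18 on Nov 14.
+4 hours 33 minutes → arrive 04:51 UTC on Nov 14.
Flight 1 lands earlier by 12 hours 55 minutes.

the first, by 12 hours 55 minutes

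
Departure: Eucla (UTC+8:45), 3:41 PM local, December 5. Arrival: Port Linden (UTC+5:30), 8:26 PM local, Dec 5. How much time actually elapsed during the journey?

8 hours

Departure in UTC: 3:41 PM − 8:45 = 6:56 AM on Dec 5.
Arrival in UTC: 8:26 PM − 5:30 = 2:56 PM on Dec 5.
Elapsed = 2:56 PM − 6:56 AM = 8 hours.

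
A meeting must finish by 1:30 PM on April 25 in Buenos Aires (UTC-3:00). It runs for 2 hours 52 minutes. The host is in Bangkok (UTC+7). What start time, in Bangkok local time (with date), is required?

Target end time in UTC: 1:30 PM + 3:00 = 4:30 PM on Apr 25.
Subtract 2 hours 52 minutes → start 1:38 PM UTC on Apr 25.
Bangkok is UTC+7:00: 1:38 PM + 7:00 = 8:38 PM on Apr 25.

8:38 PM on April 25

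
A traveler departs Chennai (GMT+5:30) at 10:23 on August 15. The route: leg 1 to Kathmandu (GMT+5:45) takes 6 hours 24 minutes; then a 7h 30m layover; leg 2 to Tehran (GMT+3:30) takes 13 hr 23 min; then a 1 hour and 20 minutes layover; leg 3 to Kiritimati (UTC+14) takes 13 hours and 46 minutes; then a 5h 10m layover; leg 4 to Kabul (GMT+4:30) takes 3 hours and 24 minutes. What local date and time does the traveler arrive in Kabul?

12:20 on Aug 17

Convert departure to UTC: 10:23 − 5:30 = 04:53 UTC on Aug 15.
Add 6 hours 24 minutes leg 1 → 11:17 UTC.
Add 7 hours and 30 minutes layover in Kathmandu → 18:47 UTC.
Add 13 hours 23 minutes leg 2 → 08:10 UTC (Aug 16).
Add 1 hour and 20 minutes layover in Tehran → 09:30 UTC.
Add 13 hours and 46 minutes leg 3 → 23:16 UTC.
Add 5 hours 10 minutes layover in Kiritimati → 04:26 UTC (Aug 17).
Add 3 hours and 24 minutes leg 4 → 07:50 UTC.
Kabul is UTC+4:30, so local arrival = 07:50 + 4:30 = 12:20 on Aug 17.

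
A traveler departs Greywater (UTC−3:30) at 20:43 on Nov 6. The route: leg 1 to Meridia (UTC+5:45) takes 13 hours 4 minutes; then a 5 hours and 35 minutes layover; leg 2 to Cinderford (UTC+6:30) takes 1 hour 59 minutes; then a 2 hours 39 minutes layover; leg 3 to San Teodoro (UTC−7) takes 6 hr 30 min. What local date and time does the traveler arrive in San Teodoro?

Convert departure to UTC: 20:43 + 3:30 = 00:13 UTC on Nov 7.
Add 13 hours and 4 minutes leg 1 → 13:17 UTC.
Add 5 hours 35 minutes layover in Meridia → 18:52 UTC.
Add 1 hour and 59 minutes leg 2 → 20:51 UTC.
Add 2 hours and 39 minutes layover in Cinderford → 23:30 UTC.
Add 6 hours and 30 minutes leg 3 → 06:00 UTC (Nov 8).
San Teodoro is UTC−7:00, so local arrival = 06:00 − 7:00 = 23:00 on Nov 7.

23:00 on November 7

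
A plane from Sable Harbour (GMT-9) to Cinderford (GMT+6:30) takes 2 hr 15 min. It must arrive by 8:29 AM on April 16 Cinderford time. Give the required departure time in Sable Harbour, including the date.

2:44 PM on Apr 15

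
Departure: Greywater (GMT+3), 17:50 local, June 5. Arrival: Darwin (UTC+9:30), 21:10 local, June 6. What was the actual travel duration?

Departure in UTC: 17:50 − 3:00 = 14:50 on Jun 5.
Arrival in UTC: 21:10 − 9:30 = 11:40 on Jun 6.
Elapsed = 11:40 − 14:50 (+1 day) = 20 hours 50 minutes.

20 hours 50 minutes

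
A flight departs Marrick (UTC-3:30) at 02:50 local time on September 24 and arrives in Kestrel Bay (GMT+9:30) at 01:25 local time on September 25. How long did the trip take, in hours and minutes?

9 hours 35 minutes

Departure in UTC: 02:50 + 3:30 = 06:20 on Sep 24.
Arrival in UTC: 01:25 − 9:30 = 15:55 on Sep 24.
Elapsed = 15:55 − 06:20 = 9 hours 35 minutes.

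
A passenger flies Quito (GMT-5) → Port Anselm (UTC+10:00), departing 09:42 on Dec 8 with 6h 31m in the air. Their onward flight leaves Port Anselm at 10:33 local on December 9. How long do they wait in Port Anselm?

Convert departure to UTC: 09:42 + 5:00 = 14:42 UTC on Dec 8.
Add 6 hours and 31 minutes flight time → 21:13 UTC.
Port Anselm is UTC+10:00, so local arrival = 21:13 + 10:00 = 07:13 on Dec 9.
Layover = 10:33 − 07:13 = 3 hours 20 minutes.

3 hours 20 minutes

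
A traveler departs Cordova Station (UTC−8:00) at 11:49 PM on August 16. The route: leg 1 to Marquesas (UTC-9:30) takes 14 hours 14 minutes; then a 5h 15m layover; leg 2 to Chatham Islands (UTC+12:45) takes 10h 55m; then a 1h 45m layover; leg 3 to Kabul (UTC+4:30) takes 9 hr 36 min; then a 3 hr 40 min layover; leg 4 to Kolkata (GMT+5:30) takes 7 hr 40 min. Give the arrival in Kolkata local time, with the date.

Convert departure to UTC: 11:49 PM + 8:00 = 7:49 AM UTC on Aug 17.
Add 14 hours and 14 minutes leg 1 → 10:03 PM UTC.
Add 5 hours and 15 minutes layover in Marquesas → 3:18 AM UTC (Aug 18).
Add 10 hours 55 minutes leg 2 → 2:13 PM UTC.
Add 1 hour and 45 minutes layover in Chatham Islands → 3:58 PM UTC.
Add 9 hours 36 minutes leg 3 → 1:34 AM UTC (Aug 19).
Add 3 hours 40 minutes layover in Kabul → 5:14 AM UTC.
Add 7 hours and 40 minutes leg 4 → 12:54 PM UTC.
Kolkata is UTC+5:30, so local arrival = 12:54 PM + 5:30 = 6:24 PM on Aug 19.

6:24 PM on Aug 19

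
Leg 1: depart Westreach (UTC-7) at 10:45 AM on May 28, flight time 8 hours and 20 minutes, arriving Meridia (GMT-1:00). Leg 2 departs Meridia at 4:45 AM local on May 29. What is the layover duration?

Convert departure to UTC: 10:45 AM + 7:00 = 5:45 PM UTC on May 28.
Add 8 hours and 20 minutes flight time → 2:05 AM UTC (May 29).
Meridia is UTC−1:00, so local arrival = 2:05 AM − 1:00 = 1:05 AM on May 29.
Layover = 4:45 AM − 1:05 AM = 3 hours 40 minutes.

3 hours 40 minutes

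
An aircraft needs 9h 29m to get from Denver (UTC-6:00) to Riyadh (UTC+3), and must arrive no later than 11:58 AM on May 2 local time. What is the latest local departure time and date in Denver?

5:29 PM on May 1

Target arrival in UTC: 11:58 AM − 3:00 = 8:58 AM on May 2.
Subtract 9 hours 29 minutes → departure 11:29 PM UTC on May 1.
Denver is UTC−6:00: 11:29 PM − 6:00 = 5:29 PM on May 1.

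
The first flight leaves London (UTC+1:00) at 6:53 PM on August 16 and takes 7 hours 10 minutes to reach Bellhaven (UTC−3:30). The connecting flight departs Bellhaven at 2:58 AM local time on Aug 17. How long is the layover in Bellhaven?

Convert departure to UTC: 6:53 PM − 1:00 = 5:53 PM UTC on Aug 16.
Add 7 hours 10 minutes flight time → 1:03 AM UTC (Aug 17).
Bellhaven is UTC−3:30, so local arrival = 1:03 AM − 3:30 = 9:33 PM on Aug 16.
Layover = 2:58 AM − 9:33 PM (+1 day) = 5 hours 25 minutes.

5 hours 25 minutes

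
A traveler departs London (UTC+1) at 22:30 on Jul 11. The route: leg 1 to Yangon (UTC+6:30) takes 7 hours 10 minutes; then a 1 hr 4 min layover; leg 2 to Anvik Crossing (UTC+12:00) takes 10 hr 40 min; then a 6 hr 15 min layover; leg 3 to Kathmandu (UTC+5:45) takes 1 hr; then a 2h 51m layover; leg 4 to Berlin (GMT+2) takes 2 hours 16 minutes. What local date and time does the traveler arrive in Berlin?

06:46 on July 13

Convert departure to UTC: 22:30 − 1:00 = 21:30 UTC on Jul 11.
Add 7 hours 10 minutes leg 1 → 04:40 UTC (Jul 12).
Add 1 hour and 4 minutes layover in Yangon → 05:44 UTC.
Add 10 hours 40 minutes leg 2 → 16:24 UTC.
Add 6 hours and 15 minutes layover in Anvik Crossing → 22:39 UTC.
Add 1 hour leg 3 → 23:39 UTC.
Add 2 hours and 51 minutes layover in Kathmandu → 02:30 UTC (Jul 13).
Add 2 hours 16 minutes leg 4 → 04:46 UTC.
Berlin is UTC+2:00, so local arrival = 04:46 + 2:00 = 06:46 on Jul 13.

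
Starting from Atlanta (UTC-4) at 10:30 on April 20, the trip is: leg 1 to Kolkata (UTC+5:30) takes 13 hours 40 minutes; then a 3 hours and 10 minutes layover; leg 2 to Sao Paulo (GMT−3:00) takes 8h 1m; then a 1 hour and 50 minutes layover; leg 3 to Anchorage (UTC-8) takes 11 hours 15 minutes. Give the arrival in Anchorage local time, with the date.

20:26 on Apr 21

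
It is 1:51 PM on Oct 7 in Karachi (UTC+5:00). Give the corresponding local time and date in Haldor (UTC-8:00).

In UTC: 1:51 PM − 5:00 = 8:51 AM on Oct 7.
Haldor is UTC−8:00: 8:51 AM − 8:00 = 12:51 AM on Oct 7.

12:51 AM on October 7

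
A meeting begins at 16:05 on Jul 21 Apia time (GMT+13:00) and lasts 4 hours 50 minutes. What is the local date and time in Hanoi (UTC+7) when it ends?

14:55 on July 21

Hanoi is 6:00 behind Apia.
After 4 hours 50 minutes it is 20:55 in Apia.
Shift by the zone difference: 20:55 − 6:00 = 14:55 on Jul 21 in Hanoi.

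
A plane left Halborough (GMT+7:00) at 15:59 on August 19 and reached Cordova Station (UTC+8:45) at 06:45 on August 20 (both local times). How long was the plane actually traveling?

13 hours 1 minute

Cordova Station is 1:45 ahead of Halborough.
Clock-face elapsed time (ignoring zones) is 14 hours 46 minutes.
Actual elapsed = 14 hours 46 minutes − 1:45 = 13 hours 1 minute.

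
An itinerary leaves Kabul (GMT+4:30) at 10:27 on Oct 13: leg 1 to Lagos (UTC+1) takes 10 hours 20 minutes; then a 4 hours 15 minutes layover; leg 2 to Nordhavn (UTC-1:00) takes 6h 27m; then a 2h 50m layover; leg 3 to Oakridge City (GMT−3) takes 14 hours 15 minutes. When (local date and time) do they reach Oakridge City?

17:04 on Oct 14

Convert departure to UTC: 10:27 − 4:30 = 05:57 UTC on Oct 13.
Add 10 hours 20 minutes leg 1 → 16:17 UTC.
Add 4 hours 15 minutes layover in Lagos → 20:32 UTC.
Add 6 hours and 27 minutes leg 2 → 02:59 UTC (Oct 14).
Add 2 hours and 50 minutes layover in Nordhavn → 05:49 UTC.
Add 14 hours 15 minutes leg 3 → 20:04 UTC.
Oakridge City is UTC−3:00, so local arrival = 20:04 − 3:00 = 17:04 on Oct 14.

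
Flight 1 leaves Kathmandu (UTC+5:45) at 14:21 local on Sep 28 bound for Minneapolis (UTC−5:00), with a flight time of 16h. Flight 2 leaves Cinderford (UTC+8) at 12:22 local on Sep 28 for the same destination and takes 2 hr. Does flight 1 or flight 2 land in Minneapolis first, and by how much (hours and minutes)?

Flight 1 in UTC: 14:21 − 5:45 = 08:36 on Sep 28.
+16 hours → arrive 00:36 UTC on Sep 29.
Flight 2 in UTC: 12:22 − 8:00 = 04:22 on Sep 28.
+2 hours → arrive 06:22 UTC on Sep 28.
Flight 2 lands earlier by 18 hours 14 minutes.

the second, by 18 hours 14 minutes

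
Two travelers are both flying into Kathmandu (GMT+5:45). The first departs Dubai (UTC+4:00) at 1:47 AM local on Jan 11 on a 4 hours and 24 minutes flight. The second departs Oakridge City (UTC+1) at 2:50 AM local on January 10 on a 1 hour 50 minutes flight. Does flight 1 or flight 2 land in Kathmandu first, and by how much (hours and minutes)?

the second, by 22 hours 31 minutes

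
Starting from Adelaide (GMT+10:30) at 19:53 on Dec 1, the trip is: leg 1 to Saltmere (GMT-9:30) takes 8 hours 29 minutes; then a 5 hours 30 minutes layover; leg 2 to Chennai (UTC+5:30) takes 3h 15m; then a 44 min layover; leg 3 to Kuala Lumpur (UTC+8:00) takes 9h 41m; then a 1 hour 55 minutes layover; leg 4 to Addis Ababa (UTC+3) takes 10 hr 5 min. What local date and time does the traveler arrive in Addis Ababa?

04:02 on December 3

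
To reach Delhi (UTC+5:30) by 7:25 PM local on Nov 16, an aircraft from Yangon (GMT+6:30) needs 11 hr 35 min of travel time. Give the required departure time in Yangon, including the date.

8:50 AM on November 16

Target arrival in UTC: 7:25 PM − 5:30 = 1:55 PM on Nov 16.
Subtract 11 hours 35 minutes → departure 2:20 AM UTC on Nov 16.
Yangon is UTC+6:30: 2:20 AM + 6:30 = 8:50 AM on Nov 16.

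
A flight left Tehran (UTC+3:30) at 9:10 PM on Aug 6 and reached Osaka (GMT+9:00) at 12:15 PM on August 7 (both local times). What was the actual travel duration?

9 hours 35 minutes

Osaka is 5:30 ahead of Tehran.
Clock-face elapsed time (ignoring zones) is 15 hours 5 minutes.
Actual elapsed = 15 hours 5 minutes − 5:30 = 9 hours 35 minutes.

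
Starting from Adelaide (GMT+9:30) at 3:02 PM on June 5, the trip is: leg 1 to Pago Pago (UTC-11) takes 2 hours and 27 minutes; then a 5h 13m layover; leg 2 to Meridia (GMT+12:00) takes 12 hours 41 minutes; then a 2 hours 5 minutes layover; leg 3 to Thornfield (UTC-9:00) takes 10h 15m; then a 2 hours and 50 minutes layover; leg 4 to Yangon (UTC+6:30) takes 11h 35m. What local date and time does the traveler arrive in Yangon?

Convert departure to UTC: 3:02 PM − 9:30 = 5:32 AM UTC on Jun 5.
Add 2 hours 27 minutes leg 1 → 7:59 AM UTC.
Add 5 hours 13 minutes layover in Pago Pago → 1:12 PM UTC.
Add 12 hours and 41 minutes leg 2 → 1:53 AM UTC (Jun 6).
Add 2 hours and 5 minutes layover in Meridia → 3:58 AM UTC.
Add 10 hours and 15 minutes leg 3 → 2:13 PM UTC.
Add 2 hours 50 minutes layover in Thornfield → 5:03 PM UTC.
Add 11 hours and 35 minutes leg 4 → 4:38 AM UTC (Jun 7).
Yangon is UTC+6:30, so local arrival = 4:38 AM + 6:30 = 11:08 AM on Jun 7.

11:08 AM on Jun 7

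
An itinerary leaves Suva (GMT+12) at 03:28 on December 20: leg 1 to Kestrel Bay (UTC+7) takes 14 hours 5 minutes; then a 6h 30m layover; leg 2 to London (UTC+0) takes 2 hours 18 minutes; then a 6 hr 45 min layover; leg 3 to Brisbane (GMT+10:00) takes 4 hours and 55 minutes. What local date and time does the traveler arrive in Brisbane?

Convert departure to UTC: 03:28 − 12:00 = 15:28 UTC on Dec 19.
Add 14 hours and 5 minutes leg 1 → 05:33 UTC (Dec 20).
Add 6 hours 30 minutes layover in Kestrel Bay → 12:03 UTC.
Add 2 hours and 18 minutes leg 2 → 14:21 UTC.
Add 6 hours 45 minutes layover in London → 21:06 UTC.
Add 4 hours 55 minutes leg 3 → 02:01 UTC (Dec 21).
Brisbane is UTC+10:00, so local arrival = 02:01 + 10:00 = 12:01 on Dec 21.

12:01 on December 21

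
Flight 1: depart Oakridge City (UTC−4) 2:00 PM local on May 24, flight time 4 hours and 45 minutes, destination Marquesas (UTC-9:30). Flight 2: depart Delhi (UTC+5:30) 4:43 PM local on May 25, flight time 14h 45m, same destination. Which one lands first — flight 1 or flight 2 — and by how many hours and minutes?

the first, by 27 hours 13 minutes

Flight 1 in UTC: 2:00 PM + 4:00 = 6:00 PM on May 24.
+4 hours and 45 minutes → arrive 10:45 PM UTC on May 24.
Flight 2 in UTC: 4:43 PM − 5:30 = 11:13 AM on May 25.
+14 hours and 45 minutes → arrive 1:58 AM UTC on May 26.
Flight 1 lands earlier by 27 hours 13 minutes.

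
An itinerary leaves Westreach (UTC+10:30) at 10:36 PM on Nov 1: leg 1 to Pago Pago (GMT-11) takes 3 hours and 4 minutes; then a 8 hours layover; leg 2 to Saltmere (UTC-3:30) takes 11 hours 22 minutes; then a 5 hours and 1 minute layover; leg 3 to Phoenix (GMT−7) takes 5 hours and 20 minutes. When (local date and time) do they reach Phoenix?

1:53 PM on November 2

Convert departure to UTC: 10:36 PM − 10:30 = 12:06 PM UTC on Nov 1.
Add 3 hours 4 minutes leg 1 → 3:10 PM UTC.
Add 8 hours layover in Pago Pago → 11:10 PM UTC.
Add 11 hours and 22 minutes leg 2 → 10:32 AM UTC (Nov 2).
Add 5 hours and 1 minute layover in Saltmere → 3:33 PM UTC.
Add 5 hours and 20 minutes leg 3 → 8:53 PM UTC.
Phoenix is UTC−7:00, so local arrival = 8:53 PM − 7:00 = 1:53 PM on Nov 2.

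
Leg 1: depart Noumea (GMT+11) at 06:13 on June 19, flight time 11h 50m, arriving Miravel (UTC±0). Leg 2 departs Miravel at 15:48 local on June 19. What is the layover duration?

8 hours 45 minutes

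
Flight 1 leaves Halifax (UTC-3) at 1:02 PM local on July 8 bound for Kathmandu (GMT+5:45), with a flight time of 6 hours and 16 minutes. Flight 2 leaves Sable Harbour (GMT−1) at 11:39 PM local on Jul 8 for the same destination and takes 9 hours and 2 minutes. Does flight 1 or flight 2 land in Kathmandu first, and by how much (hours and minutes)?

Flight 1 in UTC: 1:02 PM + 3:00 = 4:02 PM on Jul 8.
+6 hours and 16 minutes → arrive 10:18 PM UTC on Jul 8.
Flight 2 in UTC: 11:39 PM + 1:00 = 12:39 AM on Jul 9.
+9 hours 2 minutes → arrive 9:41 AM UTC on Jul 9.
Flight 1 lands earlier by 11 hours 23 minutes.

the first, by 11 hours 23 minutes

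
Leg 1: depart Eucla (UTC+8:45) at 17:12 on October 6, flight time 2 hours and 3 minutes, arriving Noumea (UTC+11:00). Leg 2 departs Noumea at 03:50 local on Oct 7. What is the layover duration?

6 hours 20 minutes

Convert departure to UTC: 17:12 − 8:45 = 08:27 UTC on Oct 6.
Add 2 hours 3 minutes flight time → 10:30 UTC.
Noumea is UTC+11:00, so local arrival = 10:30 + 11:00 = 21:30 on Oct 6.
Layover = 03:50 − 21:30 (+1 day) = 6 hours 20 minutes.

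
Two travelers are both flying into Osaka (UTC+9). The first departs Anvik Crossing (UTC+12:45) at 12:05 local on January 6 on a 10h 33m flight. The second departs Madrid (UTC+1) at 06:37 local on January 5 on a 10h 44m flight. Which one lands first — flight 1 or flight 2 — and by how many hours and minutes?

the second, by 17 hours 32 minutes

Flight 1 in UTC: 12:05 − 12:45 = 23:20 on Jan 5.
+10 hours 33 minutes → arrive 09:53 UTC on Jan 6.
Flight 2 in UTC: 06:37 − 1:00 = 05:37 on Jan 5.
+10 hours and 44 minutes → arrive 16:21 UTC on Jan 5.
Flight 2 lands earlier by 17 hours 32 minutes.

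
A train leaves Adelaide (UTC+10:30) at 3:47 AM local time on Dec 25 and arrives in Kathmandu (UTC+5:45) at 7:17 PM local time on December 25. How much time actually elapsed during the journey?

Departure in UTC: 3:47 AM − 10:30 = 5:17 PM on Dec 24.
Arrival in UTC: 7:17 PM − 5:45 = 1:32 PM on Dec 25.
Elapsed = 1:32 PM − 5:17 PM (+1 day) = 20 hours 15 minutes.

20 hours 15 minutes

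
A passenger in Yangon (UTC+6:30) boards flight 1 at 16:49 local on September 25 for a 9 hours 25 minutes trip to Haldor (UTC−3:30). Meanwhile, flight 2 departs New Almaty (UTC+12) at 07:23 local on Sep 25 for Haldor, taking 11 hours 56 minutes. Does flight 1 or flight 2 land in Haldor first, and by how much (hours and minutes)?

the second, by 12 hours 25 minutes

Flight 1 in UTC: 16:49 − 6:30 = 10:19 on Sep 25.
+9 hours 25 minutes → arrive 19:44 UTC on Sep 25.
Flight 2 in UTC: 07:23 − 12:00 = 19:23 on Sep 24.
+11 hours 56 minutes → arrive 07:19 UTC on Sep 25.
Flight 2 lands earlier by 12 hours 25 minutes.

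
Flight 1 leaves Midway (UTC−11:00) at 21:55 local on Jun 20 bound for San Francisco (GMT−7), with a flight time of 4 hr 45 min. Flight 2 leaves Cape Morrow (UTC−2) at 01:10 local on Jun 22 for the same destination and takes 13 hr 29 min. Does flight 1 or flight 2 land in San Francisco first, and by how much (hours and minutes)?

the first, by 26 hours 59 minutes

Flight 1 in UTC: 21:55 + 11:00 = 08:55 on Jun 21.
+4 hours 45 minutes → arrive 13:40 UTC on Jun 21.
Flight 2 in UTC: 01:10 + 2:00 = 03:10 on Jun 22.
+13 hours and 29 minutes → arrive 16:39 UTC on Jun 22.
Flight 1 lands earlier by 26 hours 59 minutes.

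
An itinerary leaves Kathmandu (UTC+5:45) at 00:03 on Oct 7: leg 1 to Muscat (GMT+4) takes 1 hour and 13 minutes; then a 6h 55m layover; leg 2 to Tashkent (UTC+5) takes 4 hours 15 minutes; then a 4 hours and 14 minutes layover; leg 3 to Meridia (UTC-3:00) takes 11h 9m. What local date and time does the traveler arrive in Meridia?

Convert departure to UTC: 00:03 − 5:45 = 18:18 UTC on Oct 6.
Add 1 hour 13 minutes leg 1 → 19:31 UTC.
Add 6 hours 55 minutes layover in Muscat → 02:26 UTC (Oct 7).
Add 4 hours and 15 minutes leg 2 → 06:41 UTC.
Add 4 hours 14 minutes layover in Tashkent → 10:55 UTC.
Add 11 hours 9 minutes leg 3 → 22:04 UTC.
Meridia is UTC−3:00, so local arrival = 22:04 − 3:00 = 19:04 on Oct 7.

19:04 on October 7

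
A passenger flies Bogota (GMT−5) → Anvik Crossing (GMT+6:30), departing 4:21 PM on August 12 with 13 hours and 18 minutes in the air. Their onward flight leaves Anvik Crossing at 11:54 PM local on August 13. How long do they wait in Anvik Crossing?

6 hours 45 minutes

Convert departure to UTC: 4:21 PM + 5:00 = 9:21 PM UTC on Aug 12.
Add 13 hours 18 minutes flight time → 10:39 AM UTC (Aug 13).
Anvik Crossing is UTC+6:30, so local arrival = 10:39 AM + 6:30 = 5:09 PM on Aug 13.
Layover = 11:54 PM − 5:09 PM = 6 hours 45 minutes.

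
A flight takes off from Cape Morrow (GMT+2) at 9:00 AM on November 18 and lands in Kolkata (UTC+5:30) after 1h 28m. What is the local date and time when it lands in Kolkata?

1:58 PM on November 18

Convert departure to UTC: 9:00 AM − 2:00 = 7:00 AM UTC on Nov 18.
Add 1 hour and 28 minutes travel time → 8:28 AM UTC.
Kolkata is UTC+5:30, so local arrival = 8:28 AM + 5:30 = 1:58 PM on Nov 18.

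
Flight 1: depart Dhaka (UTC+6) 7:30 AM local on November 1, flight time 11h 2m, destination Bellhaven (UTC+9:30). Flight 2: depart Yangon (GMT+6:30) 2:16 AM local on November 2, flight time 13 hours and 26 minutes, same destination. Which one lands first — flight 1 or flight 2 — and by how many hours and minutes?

the first, by 20 hours 40 minutes

Flight 1 in UTC: 7:30 AM − 6:00 = 1:30 AM on Nov 1.
+11 hours 2 minutes → arrive 12:32 PM UTC on Nov 1.
Flight 2 in UTC: 2:16 AM − 6:30 = 7:46 PM on Nov 1.
+13 hours 26 minutes → arrive 9:12 AM UTC on Nov 2.
Flight 1 lands earlier by 20 hours 40 minutes.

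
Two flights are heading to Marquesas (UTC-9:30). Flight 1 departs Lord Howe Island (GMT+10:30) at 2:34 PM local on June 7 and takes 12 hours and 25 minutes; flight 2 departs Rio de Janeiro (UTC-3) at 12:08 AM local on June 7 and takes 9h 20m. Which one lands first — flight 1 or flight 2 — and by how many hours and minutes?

the second, by 4 hours 1 minute

Flight 1 in UTC: 2:34 PM − 10:30 = 4:04 AM on Jun 7.
+12 hours and 25 minutes → arrive 4:29 PM UTC on Jun 7.
Flight 2 in UTC: 12:08 AM + 3:00 = 3:08 AM on Jun 7.
+9 hours 20 minutes → arrive 12:28 PM UTC on Jun 7.
Flight 2 lands earlier by 4 hours 1 minute.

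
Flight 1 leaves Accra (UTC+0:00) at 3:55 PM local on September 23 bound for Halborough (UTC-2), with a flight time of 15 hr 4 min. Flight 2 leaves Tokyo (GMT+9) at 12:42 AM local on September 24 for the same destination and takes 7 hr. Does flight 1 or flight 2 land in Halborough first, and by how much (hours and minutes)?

the second, by 8 hours 17 minutes

Flight 1 departs at 3:55 PM UTC (Sep 23).
+15 hours and 4 minutes → arrive 6:59 AM UTC on Sep 24.
Flight 2 in UTC: 12:42 AM − 9:00 = 3:42 PM on Sep 23.
+7 hours → arrive 10:42 PM UTC on Sep 23.
Flight 2 lands earlier by 8 hours 17 minutes.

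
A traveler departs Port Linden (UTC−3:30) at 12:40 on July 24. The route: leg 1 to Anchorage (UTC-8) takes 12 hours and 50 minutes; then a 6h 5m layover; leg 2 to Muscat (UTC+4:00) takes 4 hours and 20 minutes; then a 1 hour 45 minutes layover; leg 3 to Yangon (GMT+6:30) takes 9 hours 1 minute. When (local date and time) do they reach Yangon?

Convert departure to UTC: 12:40 + 3:30 = 16:10 UTC on Jul 24.
Add 12 hours and 50 minutes leg 1 → 05:00 UTC (Jul 25).
Add 6 hours and 5 minutes layover in Anchorage → 11:05 UTC.
Add 4 hours and 20 minutes leg 2 → 15:25 UTC.
Add 1 hour and 45 minutes layover in Muscat → 17:10 UTC.
Add 9 hours and 1 minute leg 3 → 02:11 UTC (Jul 26).
Yangon is UTC+6:30, so local arrival = 02:11 + 6:30 = 08:41 on Jul 26.

08:41 on Jul 26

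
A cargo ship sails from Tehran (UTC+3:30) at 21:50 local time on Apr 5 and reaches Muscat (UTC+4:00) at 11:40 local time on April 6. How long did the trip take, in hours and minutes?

Departure in UTC: 21:50 − 3:30 = 18:20 on Apr 5.
Arrival in UTC: 11:40 − 4:00 = 07:40 on Apr 6.
Elapsed = 07:40 − 18:20 (+1 day) = 13 hours 20 minutes.

13 hours 20 minutes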